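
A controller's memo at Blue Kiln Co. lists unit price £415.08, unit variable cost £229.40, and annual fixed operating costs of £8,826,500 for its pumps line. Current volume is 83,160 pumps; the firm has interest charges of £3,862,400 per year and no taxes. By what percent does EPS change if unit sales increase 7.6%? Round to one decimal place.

Total contribution margin = 83,160 × £185.68 = £15,441,148.80.
Operating income = contribution − fixed costs = £15,441,148.80 − £8,826,500 = £6,614,648.80.
Interest = £3,862,400.00, so EBIT − I = £2,752,248.80.
DCL = total CM / (EBIT − I) = £15,441,148.80 / £2,752,248.80 = 5.6104.
%ΔEPS = DCL × %ΔSales = 5.6104 × +7.6% = +42.6%.

+42.6%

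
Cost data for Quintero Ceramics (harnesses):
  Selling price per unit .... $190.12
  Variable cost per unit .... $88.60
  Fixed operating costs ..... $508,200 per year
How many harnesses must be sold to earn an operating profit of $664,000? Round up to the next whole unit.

Unit CM = price − variable cost = $190.12 − $88.60 = $101.52.
Required volume = (fixed costs + target profit) ÷ CM = ($508,200 + $664,000) ÷ $101.52 = 11,546.49, so 11,547 harnesses.

11,547 harnesses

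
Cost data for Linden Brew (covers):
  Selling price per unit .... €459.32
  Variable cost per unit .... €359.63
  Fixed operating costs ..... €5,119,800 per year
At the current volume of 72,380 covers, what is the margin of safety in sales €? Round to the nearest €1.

Contribution margin per unit = €459.32 − €359.63 = €99.69. Break-even units = €5,119,800 ÷ €99.69 = 51,357.21; break-even revenue = 51,357.21 × €459.32 = €23,589,392.48.
Current sales = 72,380 × €459.32 = €33,245,581.60.
Margin of safety = €33,245,581.60 − €23,589,392.48 = €9,656,189.

€9,656,189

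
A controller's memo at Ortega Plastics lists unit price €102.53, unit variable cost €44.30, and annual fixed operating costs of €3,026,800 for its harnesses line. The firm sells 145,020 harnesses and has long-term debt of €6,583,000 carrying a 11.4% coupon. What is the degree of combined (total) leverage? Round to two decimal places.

Contribution at this volume is 145,020 × €58.23 = €8,444,514.60.
Operating income = contribution − fixed costs = €8,444,514.60 − €3,026,800 = €5,417,714.60. Interest = €750,462.00.
DOL = €8,444,514.60 ÷ €5,417,714.60 = 1.5587; DFL = €5,417,714.60 ÷ €4,667,252.60 = 1.1608.
DCL = DOL × DFL = 1.5587 × 1.1608 = 1.8093.

1.81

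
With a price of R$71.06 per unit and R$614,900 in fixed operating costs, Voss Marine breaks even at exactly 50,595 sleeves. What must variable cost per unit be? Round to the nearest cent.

R$58.91

At break-even, FC = Q × (P − VC), so P − VC = R$614,900 ÷ 50,595 = R$12.1534.
Variable cost per unit = R$71.06 − R$12.1534 = R$58.91.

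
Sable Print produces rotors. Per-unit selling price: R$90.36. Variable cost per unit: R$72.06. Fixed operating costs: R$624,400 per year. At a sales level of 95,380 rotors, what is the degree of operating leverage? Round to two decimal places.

1.56

Total contribution margin = 95,380 × R$18.30 = R$1,745,454.00.
EBIT = R$1,745,454.00 − R$624,400 = R$1,121,054.00.
Degree of operating leverage = R$1,745,454.00 / R$1,121,054.00 = 1.5570.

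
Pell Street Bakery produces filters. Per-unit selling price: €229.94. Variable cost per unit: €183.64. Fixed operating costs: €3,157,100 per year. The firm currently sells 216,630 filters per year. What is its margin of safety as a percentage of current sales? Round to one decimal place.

68.5%

Unit CM = price − variable cost = €229.94 − €183.64 = €46.30. Break-even units = €3,157,100 ÷ €46.30 = 68,187.90; break-even revenue = 68,187.90 × €229.94 = €15,679,126.87.
Actual sales revenue = 216,630 × €229.94 = €49,811,902.20.
Margin of safety = (€49,811,902.20 − €15,679,126.87) ÷ €49,811,902.20 = 68.5%.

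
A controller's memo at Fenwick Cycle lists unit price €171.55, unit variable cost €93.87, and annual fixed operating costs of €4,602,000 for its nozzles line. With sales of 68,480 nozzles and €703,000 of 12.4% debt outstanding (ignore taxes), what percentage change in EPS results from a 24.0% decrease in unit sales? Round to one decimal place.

-202.5%

Total contribution margin = 68,480 × €77.68 = €5,319,526.40.
Subtracting fixed costs: EBIT = €5,319,526.40 − €4,602,000 = €717,526.40.
Interest = €87,172.00, so EBIT − I = €630,354.40.
Degree of combined leverage = contribution ÷ (EBIT − I) = €5,319,526.40 ÷ €630,354.40 = 8.4389.
%ΔEPS = DCL × %ΔSales = 8.4389 × -24.0% = -202.5%.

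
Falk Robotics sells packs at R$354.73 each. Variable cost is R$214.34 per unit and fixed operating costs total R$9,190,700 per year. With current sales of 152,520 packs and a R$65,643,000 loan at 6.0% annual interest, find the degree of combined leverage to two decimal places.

2.59

At 152,520 units, contribution = 152,520 × R$140.39 = R$21,412,282.80.
Operating income = contribution − fixed costs = R$21,412,282.80 − R$9,190,700 = R$12,221,582.80. Interest = R$3,938,580.00.
DOL = R$21,412,282.80 ÷ R$12,221,582.80 = 1.7520; DFL = R$12,221,582.80 ÷ R$8,283,002.80 = 1.4755.
Combined leverage = 1.7520 × 1.4755 = 2.5851.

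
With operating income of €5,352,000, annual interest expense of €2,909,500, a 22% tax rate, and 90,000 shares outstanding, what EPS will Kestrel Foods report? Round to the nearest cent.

Interest = €2,909,500.00, so EBT = €5,352,000 − €2,909,500.00 = €2,442,500.00.
Net income = €2,442,500.00 × (1 − 0.22) = €1,905,150.00.
EPS = €1,905,150.00 ÷ 90,000 = €21.17.

€21.17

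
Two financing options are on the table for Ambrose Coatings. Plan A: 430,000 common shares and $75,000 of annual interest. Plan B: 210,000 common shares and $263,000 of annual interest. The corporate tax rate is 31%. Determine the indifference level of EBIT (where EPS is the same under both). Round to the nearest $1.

At indifference, (EBIT − 75,000)(1 − t)/430,000 = (EBIT − 263,000)(1 − t)/210,000.
Cancelling (1 − t) and cross-multiplying: 210,000·(EBIT − 75,000) = 430,000·(EBIT − 263,000).
EBIT × (430,000 − 210,000) = 263,000 × 430,000 − 75,000 × 210,000 = 97,340,000,000, so EBIT = 97,340,000,000 ÷ 220,000 = 442,454.55.

$442,455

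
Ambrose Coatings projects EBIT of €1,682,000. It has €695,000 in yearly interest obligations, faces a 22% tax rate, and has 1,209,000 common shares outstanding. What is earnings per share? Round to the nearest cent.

€0.64

Interest = €695,000.00, so EBT = €1,682,000 − €695,000.00 = €987,000.00.
Net income = €987,000.00 × (1 − 0.22) = €769,860.00.
EPS = €769,860.00 ÷ 1,209,000 = €0.64.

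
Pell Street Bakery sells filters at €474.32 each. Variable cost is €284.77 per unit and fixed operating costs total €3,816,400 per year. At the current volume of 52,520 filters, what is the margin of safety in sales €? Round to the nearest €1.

€15,361,327

Unit CM = price − variable cost = €474.32 − €284.77 = €189.55. Break-even units = €3,816,400 ÷ €189.55 = 20,134.00; break-even revenue = 20,134.00 × €474.32 = €9,549,959.63.
Actual sales revenue = 52,520 × €474.32 = €24,911,286.40.
Margin of safety = €24,911,286.40 − €9,549,959.63 = €15,361,327.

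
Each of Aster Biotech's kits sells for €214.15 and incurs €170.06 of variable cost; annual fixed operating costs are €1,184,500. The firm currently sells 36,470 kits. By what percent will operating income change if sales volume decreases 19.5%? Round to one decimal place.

-74.0%

Contribution at this volume is 36,470 × €44.09 = €1,607,962.30.
Operating income = contribution − fixed costs = €1,607,962.30 − €1,184,500 = €423,462.30.
So DOL = total CM / EBIT = €1,607,962.30 / €423,462.30 = 3.7972.
So EBIT moves 3.7972 × (-19.5%) = -74.0%.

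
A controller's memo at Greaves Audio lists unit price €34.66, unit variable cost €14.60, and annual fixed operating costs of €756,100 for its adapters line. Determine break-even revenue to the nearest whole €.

Contribution margin per unit = €34.66 − €14.60 = €20.06, a CM ratio of €20.06 ÷ €34.66 = 0.5788.
Break-even revenue = fixed costs × price ÷ CM = €756,100 × €34.66 ÷ €20.06 = €1,306,402.

€1,306,402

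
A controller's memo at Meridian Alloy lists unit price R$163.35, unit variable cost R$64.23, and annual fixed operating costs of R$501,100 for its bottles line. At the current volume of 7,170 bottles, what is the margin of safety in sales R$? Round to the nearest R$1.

Unit CM = price − variable cost = R$163.35 − R$64.23 = R$99.12. Break-even units = R$501,100 ÷ R$99.12 = 5,055.49; break-even revenue = 5,055.49 × R$163.35 = R$825,814.01.
Actual sales revenue = 7,170 × R$163.35 = R$1,171,219.50.
Margin of safety = R$1,171,219.50 − R$825,814.01 = R$345,405.

R$345,405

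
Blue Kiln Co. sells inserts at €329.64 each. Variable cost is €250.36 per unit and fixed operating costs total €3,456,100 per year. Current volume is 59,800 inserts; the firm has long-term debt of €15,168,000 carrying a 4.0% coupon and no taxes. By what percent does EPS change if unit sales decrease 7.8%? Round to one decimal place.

At 59,800 units, contribution = 59,800 × €79.28 = €4,740,944.00.
Operating income = contribution − fixed costs = €4,740,944.00 − €3,456,100 = €1,284,844.00.
After interest of €606,720.00, pre-tax earnings = €678,124.00.
Degree of combined leverage = contribution ÷ (EBIT − I) = €4,740,944.00 ÷ €678,124.00 = 6.9913.
%ΔEPS = DCL × %ΔSales = 6.9913 × -7.8% = -54.5%.

-54.5%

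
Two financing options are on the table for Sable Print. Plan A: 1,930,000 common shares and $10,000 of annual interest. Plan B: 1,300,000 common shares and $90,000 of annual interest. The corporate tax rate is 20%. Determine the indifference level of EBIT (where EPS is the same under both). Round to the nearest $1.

At indifference, (EBIT − 10,000)(1 − t)/1,930,000 = (EBIT − 90,000)(1 − t)/1,300,000.
Cancelling (1 − t) and cross-multiplying: 1,300,000·(EBIT − 10,000) = 1,930,000·(EBIT − 90,000).
EBIT × (1,930,000 − 1,300,000) = 90,000 × 1,930,000 − 10,000 × 1,300,000 = 160,700,000,000, so EBIT = 160,700,000,000 ÷ 630,000 = 255,079.37.

$255,079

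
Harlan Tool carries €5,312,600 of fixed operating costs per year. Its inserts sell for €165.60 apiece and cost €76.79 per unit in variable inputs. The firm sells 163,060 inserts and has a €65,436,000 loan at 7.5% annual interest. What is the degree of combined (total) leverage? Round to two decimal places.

Total contribution margin = 163,060 × €88.81 = €14,481,358.60.
Operating income = contribution − fixed costs = €14,481,358.60 − €5,312,600 = €9,168,758.60. Interest = €4,907,700.00.
DOL = €14,481,358.60 ÷ €9,168,758.60 = 1.5794; DFL = €9,168,758.60 ÷ €4,261,058.60 = 2.1518.
DCL = DOL × DFL = 1.5794 × 2.1518 = 3.3986.

3.40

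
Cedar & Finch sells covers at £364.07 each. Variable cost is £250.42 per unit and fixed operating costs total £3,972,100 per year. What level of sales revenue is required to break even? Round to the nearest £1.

£12,724,351

CM per unit = £364.07 − £250.42 = £113.65; CM ratio = £113.65 / £364.07 = 0.3122.
Break-even revenue = fixed costs × price ÷ CM = £3,972,100 × £364.07 ÷ £113.65 = £12,724,351.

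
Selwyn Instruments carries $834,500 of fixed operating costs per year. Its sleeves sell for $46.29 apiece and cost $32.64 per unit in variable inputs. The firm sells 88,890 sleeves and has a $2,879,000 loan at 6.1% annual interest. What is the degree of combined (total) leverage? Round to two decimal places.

Contribution at this volume is 88,890 × $13.65 = $1,213,348.50.
EBIT = $1,213,348.50 − $834,500 = $378,848.50. Interest = $175,619.00.
DOL = $1,213,348.50 ÷ $378,848.50 = 3.2027; DFL = $378,848.50 ÷ $203,229.50 = 1.8641.
DCL = DOL × DFL = 3.2027 × 1.8641 = 5.9702.

5.97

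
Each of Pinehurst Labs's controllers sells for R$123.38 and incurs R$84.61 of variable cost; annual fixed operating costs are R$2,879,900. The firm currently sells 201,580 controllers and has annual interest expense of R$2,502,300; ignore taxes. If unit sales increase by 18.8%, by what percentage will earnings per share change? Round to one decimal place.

+60.4%

At 201,580 units, contribution = 201,580 × R$38.77 = R$7,815,256.60.
EBIT = R$7,815,256.60 − R$2,879,900 = R$4,935,356.60.
After interest of R$2,502,300.00, pre-tax earnings = R$2,433,056.60.
Degree of combined leverage = contribution ÷ (EBIT − I) = R$7,815,256.60 ÷ R$2,433,056.60 = 3.2121.
%ΔEPS = DCL × %ΔSales = 3.2121 × +18.8% = +60.4%.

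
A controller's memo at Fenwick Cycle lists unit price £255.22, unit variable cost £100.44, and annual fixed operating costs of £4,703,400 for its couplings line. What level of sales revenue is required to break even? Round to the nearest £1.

Contribution margin per unit = £255.22 − £100.44 = £154.78, a CM ratio of £154.78 ÷ £255.22 = 0.6065.
Break-even revenue = fixed costs × price ÷ CM = £4,703,400 × £255.22 ÷ £154.78 = £7,755,535.

£7,755,535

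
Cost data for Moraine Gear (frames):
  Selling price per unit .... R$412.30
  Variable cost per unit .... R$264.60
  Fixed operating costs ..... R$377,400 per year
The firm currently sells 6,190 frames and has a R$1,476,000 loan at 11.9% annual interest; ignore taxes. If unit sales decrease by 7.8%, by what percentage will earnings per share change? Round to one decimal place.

Contribution at this volume is 6,190 × R$147.70 = R$914,263.00.
Operating income = contribution − fixed costs = R$914,263.00 − R$377,400 = R$536,863.00.
After interest of R$175,644.00, pre-tax earnings = R$361,219.00.
Degree of combined leverage = contribution ÷ (EBIT − I) = R$914,263.00 ÷ R$361,219.00 = 2.5310.
%ΔEPS = DCL × %ΔSales = 2.5310 × -7.8% = -19.7%.

-19.7%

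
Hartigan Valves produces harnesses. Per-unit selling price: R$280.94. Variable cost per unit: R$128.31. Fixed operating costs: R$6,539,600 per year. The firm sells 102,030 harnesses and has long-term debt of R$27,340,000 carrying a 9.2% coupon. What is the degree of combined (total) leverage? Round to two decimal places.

At 102,030 units, contribution = 102,030 × R$152.63 = R$15,572,838.90.
Operating income = contribution − fixed costs = R$15,572,838.90 − R$6,539,600 = R$9,033,238.90. Interest = R$2,515,280.00, so EBIT − I = R$6,517,958.90.
Degree of total leverage = total CM / (EBIT − interest) = R$15,572,838.90 / R$6,517,958.90 = 2.3892.

2.39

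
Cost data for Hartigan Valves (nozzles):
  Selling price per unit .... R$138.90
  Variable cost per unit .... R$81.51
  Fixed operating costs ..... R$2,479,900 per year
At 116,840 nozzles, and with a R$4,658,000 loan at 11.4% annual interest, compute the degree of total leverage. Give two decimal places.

Total contribution margin = 116,840 × R$57.39 = R$6,705,447.60.
Subtracting fixed costs: EBIT = R$6,705,447.60 − R$2,479,900 = R$4,225,547.60. Interest = R$531,012.00, so EBIT − I = R$3,694,535.60.
Degree of total leverage = total CM / (EBIT − interest) = R$6,705,447.60 / R$3,694,535.60 = 1.8150.

1.81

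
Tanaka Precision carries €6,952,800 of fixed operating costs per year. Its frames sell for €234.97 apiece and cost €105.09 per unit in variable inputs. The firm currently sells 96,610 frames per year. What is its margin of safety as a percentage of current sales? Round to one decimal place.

44.6%

Unit CM = price − variable cost = €234.97 − €105.09 = €129.88. Break-even units = €6,952,800 ÷ €129.88 = 53,532.49; break-even revenue = 53,532.49 × €234.97 = €12,578,529.53.
Current sales = 96,610 × €234.97 = €22,700,451.70.
Margin of safety = (€22,700,451.70 − €12,578,529.53) ÷ €22,700,451.70 = 44.6%.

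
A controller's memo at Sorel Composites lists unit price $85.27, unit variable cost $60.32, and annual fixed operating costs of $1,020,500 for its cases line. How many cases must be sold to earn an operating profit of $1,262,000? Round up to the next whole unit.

Unit CM = price − variable cost = $85.27 − $60.32 = $24.95.
Required volume = (fixed costs + target profit) ÷ CM = ($1,020,500 + $1,262,000) ÷ $24.95 = 91,482.97, so 91,483 cases.

91,483 cases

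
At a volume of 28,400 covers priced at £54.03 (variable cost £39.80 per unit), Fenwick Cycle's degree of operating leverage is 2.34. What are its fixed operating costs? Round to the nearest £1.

£231,426

Contribution at this volume is 28,400 × £14.23 = £404,132.00.
DOL = contribution / EBIT, so EBIT = £404,132.00 / 2.34 = £172,705.98.
Fixed costs = CM − EBIT = £404,132.00 − £172,705.98 = £231,426.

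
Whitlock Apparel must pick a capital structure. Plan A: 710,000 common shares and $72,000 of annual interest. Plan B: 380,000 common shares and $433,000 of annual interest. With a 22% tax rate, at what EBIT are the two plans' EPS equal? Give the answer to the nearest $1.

$848,697

Set EPS_A = EPS_B: (EBIT − $72,000)(1 − 0.22) ÷ 710,000 = (EBIT − $433,000)(1 − 0.22) ÷ 380,000.
The (1 − t) factor cancels: (EBIT − 72,000) × 380,000 = (EBIT − 433,000) × 710,000.
EBIT × (710,000 − 380,000) = 433,000 × 710,000 − 72,000 × 380,000 = 280,070,000,000, so EBIT = 280,070,000,000 ÷ 330,000 = 848,696.97.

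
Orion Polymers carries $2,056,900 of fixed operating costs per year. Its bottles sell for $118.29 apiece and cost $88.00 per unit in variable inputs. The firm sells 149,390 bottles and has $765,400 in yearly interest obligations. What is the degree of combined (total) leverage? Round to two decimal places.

Contribution at this volume is 149,390 × $30.29 = $4,525,023.10.
Subtracting fixed costs: EBIT = $4,525,023.10 − $2,056,900 = $2,468,123.10. Interest = $765,400.00.
DOL = $4,525,023.10 ÷ $2,468,123.10 = 1.8334; DFL = $2,468,123.10 ÷ $1,702,723.10 = 1.4495.
Combined leverage = 1.8334 × 1.4495 = 2.6575.

2.66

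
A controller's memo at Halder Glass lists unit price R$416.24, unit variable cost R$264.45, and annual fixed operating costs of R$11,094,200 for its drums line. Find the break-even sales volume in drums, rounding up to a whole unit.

73,090 drums

Unit CM = price − variable cost = R$416.24 − R$264.45 = R$151.79.
Break-even Q = R$11,094,200 / R$151.79 = 73,089.14 → 73,090 drums.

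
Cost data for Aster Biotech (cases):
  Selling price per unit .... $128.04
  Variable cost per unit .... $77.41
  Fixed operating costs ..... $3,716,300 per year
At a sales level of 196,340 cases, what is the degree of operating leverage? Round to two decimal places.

1.60

Total contribution margin = 196,340 × $50.63 = $9,940,694.20.
Subtracting fixed costs: EBIT = $9,940,694.20 − $3,716,300 = $6,224,394.20.
So DOL = total CM / EBIT = $9,940,694.20 / $6,224,394.20 = 1.5971.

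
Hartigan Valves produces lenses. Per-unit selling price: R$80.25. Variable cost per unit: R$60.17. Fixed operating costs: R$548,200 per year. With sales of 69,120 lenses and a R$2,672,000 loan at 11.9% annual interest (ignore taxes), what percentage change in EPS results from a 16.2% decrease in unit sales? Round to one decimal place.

Contribution at this volume is 69,120 × R$20.08 = R$1,387,929.60.
Subtracting fixed costs: EBIT = R$1,387,929.60 − R$548,200 = R$839,729.60.
After interest of R$317,968.00, pre-tax earnings = R$521,761.60.
Degree of combined leverage = contribution ÷ (EBIT − I) = R$1,387,929.60 ÷ R$521,761.60 = 2.6601.
%ΔEPS = DCL × %ΔSales = 2.6601 × -16.2% = -43.1%.

-43.1%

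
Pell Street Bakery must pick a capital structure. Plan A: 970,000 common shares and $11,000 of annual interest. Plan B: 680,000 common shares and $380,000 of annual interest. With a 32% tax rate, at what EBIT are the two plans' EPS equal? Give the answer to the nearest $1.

At indifference, (EBIT − 11,000)(1 − t)/970,000 = (EBIT − 380,000)(1 − t)/680,000.
The (1 − t) factor cancels: (EBIT − 11,000) × 680,000 = (EBIT − 380,000) × 970,000.
Solving, EBIT = (380,000·970,000 − 11,000·680,000) / (970,000 − 680,000) = 361,120,000,000 / 290,000 = 1,245,241.38.

$1,245,241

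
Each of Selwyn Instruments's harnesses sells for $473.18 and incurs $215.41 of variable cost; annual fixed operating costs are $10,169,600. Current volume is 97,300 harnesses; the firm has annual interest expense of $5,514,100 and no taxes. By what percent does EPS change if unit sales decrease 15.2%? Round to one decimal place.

-40.6%

At 97,300 units, contribution = 97,300 × $257.77 = $25,081,021.00.
Operating income = contribution − fixed costs = $25,081,021.00 − $10,169,600 = $14,911,421.00.
Interest = $5,514,100.00, so EBIT − I = $9,397,321.00.
DCL = total CM / (EBIT − I) = $25,081,021.00 / $9,397,321.00 = 2.6690.
EPS therefore changes by 2.6690 × (-15.2%) = -40.6%.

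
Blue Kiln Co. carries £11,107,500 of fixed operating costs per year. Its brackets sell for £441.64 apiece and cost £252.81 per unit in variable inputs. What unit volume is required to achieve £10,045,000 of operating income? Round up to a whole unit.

112,019 brackets

Contribution margin per unit = £441.64 − £252.81 = £188.83.
Required volume = (fixed costs + target profit) ÷ CM = (£11,107,500 + £10,045,000) ÷ £188.83 = 112,018.75, so 112,019 brackets.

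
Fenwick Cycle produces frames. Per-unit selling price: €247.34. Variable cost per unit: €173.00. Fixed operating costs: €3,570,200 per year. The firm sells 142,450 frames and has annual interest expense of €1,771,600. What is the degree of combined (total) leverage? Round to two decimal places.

2.02

Total contribution margin = 142,450 × €74.34 = €10,589,733.00.
EBIT = €10,589,733.00 − €3,570,200 = €7,019,533.00. Interest = €1,771,600.00, so EBIT − I = €5,247,933.00.
DCL = contribution ÷ (EBIT − I) = €10,589,733.00 ÷ €5,247,933.00 = 2.0179.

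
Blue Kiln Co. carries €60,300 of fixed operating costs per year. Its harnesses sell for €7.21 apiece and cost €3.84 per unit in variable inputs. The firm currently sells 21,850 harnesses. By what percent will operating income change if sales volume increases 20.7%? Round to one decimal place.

At 21,850 units, contribution = 21,850 × €3.37 = €73,634.50.
EBIT = €73,634.50 − €60,300 = €13,334.50.
Degree of operating leverage = €73,634.50 / €13,334.50 = 5.5221.
Operating income changes by 5.5221 × +20.7% = +114.3%.

+114.3%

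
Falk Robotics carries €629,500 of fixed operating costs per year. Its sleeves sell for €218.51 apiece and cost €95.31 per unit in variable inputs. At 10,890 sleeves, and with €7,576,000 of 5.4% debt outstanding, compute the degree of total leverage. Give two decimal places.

Total contribution margin = 10,890 × €123.20 = €1,341,648.00.
Operating income = contribution − fixed costs = €1,341,648.00 − €629,500 = €712,148.00. Interest = €409,104.00, so EBIT − I = €303,044.00.
DCL = contribution ÷ (EBIT − I) = €1,341,648.00 ÷ €303,044.00 = 4.4272.

4.43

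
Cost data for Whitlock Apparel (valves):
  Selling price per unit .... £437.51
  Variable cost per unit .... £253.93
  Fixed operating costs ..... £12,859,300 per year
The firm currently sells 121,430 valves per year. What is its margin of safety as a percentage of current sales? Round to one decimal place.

42.3%

Contribution margin per unit = £437.51 − £253.93 = £183.58. Break-even units = £12,859,300 ÷ £183.58 = 70,047.39; break-even revenue = 70,047.39 × £437.51 = £30,646,433.94.
Actual sales revenue = 121,430 × £437.51 = £53,126,839.30.
Margin of safety = (£53,126,839.30 − £30,646,433.94) ÷ £53,126,839.30 = 42.3%.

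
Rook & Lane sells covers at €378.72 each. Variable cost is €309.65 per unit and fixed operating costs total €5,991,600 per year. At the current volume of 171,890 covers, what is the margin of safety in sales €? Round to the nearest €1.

Contribution margin per unit = €378.72 − €309.65 = €69.07. Break-even units = €5,991,600 ÷ €69.07 = 86,746.78; break-even revenue = 86,746.78 × €378.72 = €32,852,740.00.
Actual sales revenue = 171,890 × €378.72 = €65,098,180.80.
Margin of safety = €65,098,180.80 − €32,852,740.00 = €32,245,441.

€32,245,441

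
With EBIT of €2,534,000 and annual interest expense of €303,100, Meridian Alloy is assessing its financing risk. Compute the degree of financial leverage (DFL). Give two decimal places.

Interest = €303,100.00.
DFL = EBIT ÷ (EBIT − I) = €2,534,000 ÷ (€2,534,000 − €303,100.00) = €2,534,000 ÷ €2,230,900.00 = 1.1359.

1.14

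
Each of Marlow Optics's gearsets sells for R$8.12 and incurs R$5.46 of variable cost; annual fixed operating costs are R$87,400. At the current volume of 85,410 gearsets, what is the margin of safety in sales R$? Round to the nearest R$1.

Unit CM = price − variable cost = R$8.12 − R$5.46 = R$2.66. Break-even units = R$87,400 ÷ R$2.66 = 32,857.14; break-even revenue = 32,857.14 × R$8.12 = R$266,800.00.
Current sales = 85,410 × R$8.12 = R$693,529.20.
Margin of safety = R$693,529.20 − R$266,800.00 = R$426,729.

R$426,729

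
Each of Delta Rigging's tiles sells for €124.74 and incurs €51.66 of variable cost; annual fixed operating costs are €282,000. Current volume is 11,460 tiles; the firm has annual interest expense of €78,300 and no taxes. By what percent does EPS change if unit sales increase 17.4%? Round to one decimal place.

Contribution at this volume is 11,460 × €73.08 = €837,496.80.
Subtracting fixed costs: EBIT = €837,496.80 − €282,000 = €555,496.80.
Interest = €78,300.00, so EBIT − I = €477,196.80.
Degree of combined leverage = contribution ÷ (EBIT − I) = €837,496.80 ÷ €477,196.80 = 1.7550.
%ΔEPS = DCL × %ΔSales = 1.7550 × +17.4% = +30.5%.

+30.5%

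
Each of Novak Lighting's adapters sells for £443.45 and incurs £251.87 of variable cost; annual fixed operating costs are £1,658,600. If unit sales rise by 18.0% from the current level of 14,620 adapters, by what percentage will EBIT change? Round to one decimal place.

+44.1%

Contribution at this volume is 14,620 × £191.58 = £2,800,899.60.
Subtracting fixed costs: EBIT = £2,800,899.60 − £1,658,600 = £1,142,299.60.
Degree of operating leverage = £2,800,899.60 / £1,142,299.60 = 2.4520.
Operating income changes by 2.4520 × +18.0% = +44.1%.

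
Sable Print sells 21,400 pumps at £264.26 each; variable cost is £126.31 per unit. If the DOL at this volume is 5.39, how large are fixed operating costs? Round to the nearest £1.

£2,404,425

At 21,400 units, contribution = 21,400 × £137.95 = £2,952,130.00.
DOL = contribution / EBIT, so EBIT = £2,952,130.00 / 5.39 = £547,705.01.
Fixed costs = CM − EBIT = £2,952,130.00 − £547,705.01 = £2,404,425.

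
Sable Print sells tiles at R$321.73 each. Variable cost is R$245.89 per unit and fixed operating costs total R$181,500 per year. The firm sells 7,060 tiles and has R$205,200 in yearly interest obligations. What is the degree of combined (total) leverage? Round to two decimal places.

3.60

At 7,060 units, contribution = 7,060 × R$75.84 = R$535,430.40.
Subtracting fixed costs: EBIT = R$535,430.40 − R$181,500 = R$353,930.40. Interest = R$205,200.00, so EBIT − I = R$148,730.40.
DCL = contribution ÷ (EBIT − I) = R$535,430.40 ÷ R$148,730.40 = 3.6000.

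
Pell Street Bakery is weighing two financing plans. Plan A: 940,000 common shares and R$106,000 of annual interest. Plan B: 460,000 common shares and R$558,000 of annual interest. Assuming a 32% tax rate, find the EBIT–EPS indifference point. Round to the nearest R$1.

At indifference, (EBIT − 106,000)(1 − t)/940,000 = (EBIT − 558,000)(1 − t)/460,000.
The (1 − t) factor cancels: (EBIT − 106,000) × 460,000 = (EBIT − 558,000) × 940,000.
Solving, EBIT = (558,000·940,000 − 106,000·460,000) / (940,000 − 460,000) = 475,760,000,000 / 480,000 = 991,166.67.

R$991,167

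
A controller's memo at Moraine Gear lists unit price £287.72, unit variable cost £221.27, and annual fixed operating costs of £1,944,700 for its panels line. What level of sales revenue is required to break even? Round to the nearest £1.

CM per unit = £287.72 − £221.27 = £66.45; CM ratio = £66.45 / £287.72 = 0.2310.
Break-even sales = FC ÷ CM ratio = £1,944,700 × £287.72 / £66.45 = £8,420,302.

£8,420,302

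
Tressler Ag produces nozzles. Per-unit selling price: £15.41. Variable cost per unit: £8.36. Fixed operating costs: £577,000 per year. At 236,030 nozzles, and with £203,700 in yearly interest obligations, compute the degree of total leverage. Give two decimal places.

At 236,030 units, contribution = 236,030 × £7.05 = £1,664,011.50.
EBIT = £1,664,011.50 − £577,000 = £1,087,011.50. Interest = £203,700.00, so EBIT − I = £883,311.50.
DCL = contribution ÷ (EBIT − I) = £1,664,011.50 ÷ £883,311.50 = 1.8838.

1.88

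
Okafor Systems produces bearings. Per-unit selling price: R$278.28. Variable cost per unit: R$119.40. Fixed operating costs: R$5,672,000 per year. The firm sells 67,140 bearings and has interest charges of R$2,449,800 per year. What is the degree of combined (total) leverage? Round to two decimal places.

At 67,140 units, contribution = 67,140 × R$158.88 = R$10,667,203.20.
Operating income = contribution − fixed costs = R$10,667,203.20 − R$5,672,000 = R$4,995,203.20. Interest = R$2,449,800.00.
DOL = R$10,667,203.20 ÷ R$4,995,203.20 = 2.1355; DFL = R$4,995,203.20 ÷ R$2,545,403.20 = 1.9624.
DCL = DOL × DFL = 2.1355 × 1.9624 = 4.1907.

4.19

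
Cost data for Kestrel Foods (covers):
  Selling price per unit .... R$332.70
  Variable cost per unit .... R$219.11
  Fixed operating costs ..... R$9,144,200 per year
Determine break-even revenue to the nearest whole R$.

Contribution margin per unit = R$332.70 − R$219.11 = R$113.59, a CM ratio of R$113.59 ÷ R$332.70 = 0.3414.
Break-even revenue = fixed costs × price ÷ CM = R$9,144,200 × R$332.70 ÷ R$113.59 = R$26,782,950.

R$26,782,950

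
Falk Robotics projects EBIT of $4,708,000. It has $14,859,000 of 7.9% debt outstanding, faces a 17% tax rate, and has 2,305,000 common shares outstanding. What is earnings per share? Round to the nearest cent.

Interest = $1,173,861.00, so EBT = $4,708,000 − $1,173,861.00 = $3,534,139.00.
After tax at 17%: net income = $3,534,139.00 × 0.83 = $2,933,335.37.
EPS = $2,933,335.37 ÷ 2,305,000 = $1.27.

$1.27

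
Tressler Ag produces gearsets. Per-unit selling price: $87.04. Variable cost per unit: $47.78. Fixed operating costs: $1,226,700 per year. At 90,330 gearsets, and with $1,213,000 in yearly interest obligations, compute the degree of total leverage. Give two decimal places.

3.20

Total contribution margin = 90,330 × $39.26 = $3,546,355.80.
Subtracting fixed costs: EBIT = $3,546,355.80 − $1,226,700 = $2,319,655.80. Interest = $1,213,000.00.
DOL = $3,546,355.80 ÷ $2,319,655.80 = 1.5288; DFL = $2,319,655.80 ÷ $1,106,655.80 = 2.0961.
Combined leverage = 1.5288 × 2.0961 = 3.2045.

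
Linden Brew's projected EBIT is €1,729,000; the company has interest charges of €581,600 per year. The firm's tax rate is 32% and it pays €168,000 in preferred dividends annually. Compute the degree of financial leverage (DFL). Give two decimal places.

Interest = €581,600.00.
Preferred dividends grossed up pre-tax: €168,000 / (1 − 0.32) = €247,058.82.
DFL = EBIT ÷ [EBIT − I − D_p/(1−t)] = €1,729,000 ÷ [€1,729,000 − €581,600.00 − €247,058.82] = €1,729,000 ÷ €900,341.18 = 1.9204.

1.92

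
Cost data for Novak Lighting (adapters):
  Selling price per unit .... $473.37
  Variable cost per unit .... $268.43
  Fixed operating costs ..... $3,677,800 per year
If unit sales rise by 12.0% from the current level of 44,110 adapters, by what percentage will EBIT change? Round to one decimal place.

+20.2%

Contribution at this volume is 44,110 × $204.94 = $9,039,903.40.
EBIT = $9,039,903.40 − $3,677,800 = $5,362,103.40.
So DOL = total CM / EBIT = $9,039,903.40 / $5,362,103.40 = 1.6859.
So EBIT moves 1.6859 × (+12.0%) = +20.2%.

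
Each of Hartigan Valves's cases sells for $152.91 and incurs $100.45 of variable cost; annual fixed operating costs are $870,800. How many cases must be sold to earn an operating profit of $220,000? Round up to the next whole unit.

20,793 cases

Each unit contributes $152.91 − $100.45 = $52.46.
Required volume = (fixed costs + target profit) ÷ CM = ($870,800 + $220,000) ÷ $52.46 = 20,792.99, so 20,793 cases.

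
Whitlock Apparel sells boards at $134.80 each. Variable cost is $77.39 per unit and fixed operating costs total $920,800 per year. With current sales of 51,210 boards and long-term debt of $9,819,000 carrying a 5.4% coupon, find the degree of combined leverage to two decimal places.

1.97

Contribution at this volume is 51,210 × $57.41 = $2,939,966.10.
Operating income = contribution − fixed costs = $2,939,966.10 − $920,800 = $2,019,166.10. Interest = $530,226.00.
DOL = $2,939,966.10 ÷ $2,019,166.10 = 1.4560; DFL = $2,019,166.10 ÷ $1,488,940.10 = 1.3561.
DCL = DOL × DFL = 1.4560 × 1.3561 = 1.9745.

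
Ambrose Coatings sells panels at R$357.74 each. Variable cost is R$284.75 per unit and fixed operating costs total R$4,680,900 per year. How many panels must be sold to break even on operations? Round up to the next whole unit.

64,131 panels

Unit CM = price − variable cost = R$357.74 − R$284.75 = R$72.99.
Break-even volume = fixed costs ÷ CM per unit = R$4,680,900 ÷ R$72.99 = 64,130.70, so 64,131 panels.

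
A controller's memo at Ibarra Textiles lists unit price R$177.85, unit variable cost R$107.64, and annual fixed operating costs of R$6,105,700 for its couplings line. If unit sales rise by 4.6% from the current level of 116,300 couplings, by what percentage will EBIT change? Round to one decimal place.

At 116,300 units, contribution = 116,300 × R$70.21 = R$8,165,423.00.
EBIT = R$8,165,423.00 − R$6,105,700 = R$2,059,723.00.
So DOL = total CM / EBIT = R$8,165,423.00 / R$2,059,723.00 = 3.9643.
So EBIT moves 3.9643 × (+4.6%) = +18.2%.

+18.2%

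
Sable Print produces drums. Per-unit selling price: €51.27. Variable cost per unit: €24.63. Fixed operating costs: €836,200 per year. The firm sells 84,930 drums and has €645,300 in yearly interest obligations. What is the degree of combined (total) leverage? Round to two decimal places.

2.90

Total contribution margin = 84,930 × €26.64 = €2,262,535.20.
Subtracting fixed costs: EBIT = €2,262,535.20 − €836,200 = €1,426,335.20. Interest = €645,300.00.
DOL = €2,262,535.20 ÷ €1,426,335.20 = 1.5863; DFL = €1,426,335.20 ÷ €781,035.20 = 1.8262.
DCL = DOL × DFL = 1.5863 × 1.8262 = 2.8969.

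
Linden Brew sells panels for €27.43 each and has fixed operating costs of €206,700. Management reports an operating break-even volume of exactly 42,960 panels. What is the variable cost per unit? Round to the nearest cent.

€22.62

Contribution per unit must be FC / Q = €206,700 / 42,960 = €4.8115.
Hence VC = price − CM = €27.43 − €4.8115 = €22.62.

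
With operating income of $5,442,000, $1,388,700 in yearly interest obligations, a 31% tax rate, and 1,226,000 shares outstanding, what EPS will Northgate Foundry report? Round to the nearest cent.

Interest = $1,388,700.00, so EBT = $5,442,000 − $1,388,700.00 = $4,053,300.00.
After tax at 31%: net income = $4,053,300.00 × 0.69 = $2,796,777.00.
EPS = $2,796,777.00 ÷ 1,226,000 = $2.28.

$2.28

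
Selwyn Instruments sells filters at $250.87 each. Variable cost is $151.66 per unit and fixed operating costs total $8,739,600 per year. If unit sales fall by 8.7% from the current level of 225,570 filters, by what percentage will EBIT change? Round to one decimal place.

Contribution at this volume is 225,570 × $99.21 = $22,378,799.70.
EBIT = $22,378,799.70 − $8,739,600 = $13,639,199.70.
DOL = contribution ÷ EBIT = $22,378,799.70 ÷ $13,639,199.70 = 1.6408.
%ΔEBIT = DOL × %ΔSales = 1.6408 × -8.7% = -14.3%.

-14.3%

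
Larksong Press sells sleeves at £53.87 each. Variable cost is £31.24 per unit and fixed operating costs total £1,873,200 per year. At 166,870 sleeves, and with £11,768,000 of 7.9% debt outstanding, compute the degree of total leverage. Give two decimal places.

Contribution at this volume is 166,870 × £22.63 = £3,776,268.10.
Operating income = contribution − fixed costs = £3,776,268.10 − £1,873,200 = £1,903,068.10. Interest = £929,672.00, so EBIT − I = £973,396.10.
Degree of total leverage = total CM / (EBIT − interest) = £3,776,268.10 / £973,396.10 = 3.8795.

3.88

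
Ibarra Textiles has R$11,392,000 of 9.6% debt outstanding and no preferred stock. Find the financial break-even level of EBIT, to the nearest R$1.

R$1,093,632

Annual interest = 9.6% × R$11,392,000 = R$1,093,632.00.
Without preferred stock the financial break-even is simply EBIT = interest = R$1,093,632.00.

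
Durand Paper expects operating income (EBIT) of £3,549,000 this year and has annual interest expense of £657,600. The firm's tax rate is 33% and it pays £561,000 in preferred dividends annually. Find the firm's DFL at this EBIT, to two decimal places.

Annual interest charges come to £657,600.00.
Pre-tax preferred-dividend burden = £561,000 ÷ (1 − 0.33) = £837,313.43.
DFL = EBIT ÷ [EBIT − I − D_p/(1−t)] = £3,549,000 ÷ [£3,549,000 − £657,600.00 − £837,313.43] = £3,549,000 ÷ £2,054,086.57 = 1.7278.

1.73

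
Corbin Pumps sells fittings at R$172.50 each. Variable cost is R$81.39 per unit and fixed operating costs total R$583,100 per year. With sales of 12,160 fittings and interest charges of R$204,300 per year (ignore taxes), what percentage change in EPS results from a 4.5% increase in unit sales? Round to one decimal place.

Total contribution margin = 12,160 × R$91.11 = R$1,107,897.60.
Operating income = contribution − fixed costs = R$1,107,897.60 − R$583,100 = R$524,797.60.
Interest = R$204,300.00, so EBIT − I = R$320,497.60.
DCL = total CM / (EBIT − I) = R$1,107,897.60 / R$320,497.60 = 3.4568.
%ΔEPS = DCL × %ΔSales = 3.4568 × +4.5% = +15.6%.

+15.6%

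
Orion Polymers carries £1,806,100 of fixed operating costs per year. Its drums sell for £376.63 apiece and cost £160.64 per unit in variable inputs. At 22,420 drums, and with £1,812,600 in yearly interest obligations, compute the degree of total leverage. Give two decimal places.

Contribution at this volume is 22,420 × £215.99 = £4,842,495.80.
EBIT = £4,842,495.80 − £1,806,100 = £3,036,395.80. Interest = £1,812,600.00.
DOL = £4,842,495.80 ÷ £3,036,395.80 = 1.5948; DFL = £3,036,395.80 ÷ £1,223,795.80 = 2.4811.
DCL = DOL × DFL = 1.5948 × 2.4811 = 3.9569.

3.96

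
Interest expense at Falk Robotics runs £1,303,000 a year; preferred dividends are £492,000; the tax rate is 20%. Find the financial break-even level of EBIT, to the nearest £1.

£1,918,000

Preferred dividends are paid after tax, so their pre-tax equivalent is £492,000 ÷ (1 − 0.20) = £615,000.00.
Financial break-even EBIT = interest + D_p ÷ (1 − t) = £1,303,000 + £615,000.00 = £1,918,000.00.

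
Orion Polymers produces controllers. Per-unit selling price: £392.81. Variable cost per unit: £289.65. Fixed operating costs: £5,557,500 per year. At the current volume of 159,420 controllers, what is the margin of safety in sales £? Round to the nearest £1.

Unit CM = price − variable cost = £392.81 − £289.65 = £103.16. Break-even units = £5,557,500 ÷ £103.16 = 53,872.63; break-even revenue = 53,872.63 × £392.81 = £21,161,705.85.
Actual sales revenue = 159,420 × £392.81 = £62,621,770.20.
Margin of safety = £62,621,770.20 − £21,161,705.85 = £41,460,064.

£41,460,064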